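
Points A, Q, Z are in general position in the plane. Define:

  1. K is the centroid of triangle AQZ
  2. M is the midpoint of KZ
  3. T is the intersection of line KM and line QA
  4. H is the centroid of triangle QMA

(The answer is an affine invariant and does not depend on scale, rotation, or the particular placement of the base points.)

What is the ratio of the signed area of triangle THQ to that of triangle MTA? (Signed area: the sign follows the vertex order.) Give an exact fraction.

Assign A = (0, 0), Q = (1, 0), Z = (0, 1) — the answer is frame-independent, so this choice is without loss of generality.
1. K is the centroid of triangle AQZ ⇒ K = (1/3, 1/3)
2. M is the midpoint of KZ ⇒ M = (1/6, 2/3)
3. T is the intersection of line KM and line QA ⇒ T = (1/2, 0)
4. H is the centroid of triangle QMA ⇒ H = (7/18, 2/9)
2·[THQ] = -1/9, 2·[MTA] = -1/3
[THQ]:[MTA] = -1/9:-1/3 = 1/3

[THQ]:[MTA] = 1/3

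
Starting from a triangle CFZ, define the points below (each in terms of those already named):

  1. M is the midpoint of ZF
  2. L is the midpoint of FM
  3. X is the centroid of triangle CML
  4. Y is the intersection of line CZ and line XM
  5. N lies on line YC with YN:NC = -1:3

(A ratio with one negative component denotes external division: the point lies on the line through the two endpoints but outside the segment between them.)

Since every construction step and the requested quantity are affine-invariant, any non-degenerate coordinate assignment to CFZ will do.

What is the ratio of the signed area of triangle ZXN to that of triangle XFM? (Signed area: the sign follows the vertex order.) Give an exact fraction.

[ZXN]:[XFM] = -25/4

Set C = (0, 0), F = (1, 0), Z = (0, 1); any affine frame gives the same invariant.
1. M is the midpoint of ZF ⇒ M = (1/2, 1/2)
2. L is the midpoint of FM ⇒ L = (3/4, 1/4)
3. X is the centroid of triangle CML ⇒ X = (5/12, 1/4)
4. Y is the intersection of line CZ and line XM ⇒ Y = (0, -1)
5. N lies on line YC with YN:NC = -1:3 ⇒ N = (0, -3/2)
2·[ZXN] = -25/24, 2·[XFM] = 1/6
[ZXN]:[XFM] = -25/24:1/6 = -25/4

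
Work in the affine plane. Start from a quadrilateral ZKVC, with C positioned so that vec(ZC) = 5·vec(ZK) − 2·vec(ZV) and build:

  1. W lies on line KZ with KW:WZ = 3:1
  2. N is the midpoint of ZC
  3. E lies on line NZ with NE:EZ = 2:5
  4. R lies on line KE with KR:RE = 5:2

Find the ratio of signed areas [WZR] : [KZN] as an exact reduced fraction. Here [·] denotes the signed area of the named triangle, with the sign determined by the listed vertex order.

[WZR]:[KZN] = 25/196

Choose coordinates Z = (0, 0), K = (1, 0), V = (0, 1), C = (5, -2).
1. W lies on line KZ with KW:WZ = 3:1 ⇒ W = (1/4, 0)
2. N is the midpoint of ZC ⇒ N = (5/2, -1)
3. E lies on line NZ with NE:EZ = 2:5 ⇒ E = (25/14, -5/7)
4. R lies on line KE with KR:RE = 5:2 ⇒ R = (153/98, -25/49)
2·[WZR] = 25/196, 2·[KZN] = 1
[WZR]:[KZN] = 25/196:1 = 25/196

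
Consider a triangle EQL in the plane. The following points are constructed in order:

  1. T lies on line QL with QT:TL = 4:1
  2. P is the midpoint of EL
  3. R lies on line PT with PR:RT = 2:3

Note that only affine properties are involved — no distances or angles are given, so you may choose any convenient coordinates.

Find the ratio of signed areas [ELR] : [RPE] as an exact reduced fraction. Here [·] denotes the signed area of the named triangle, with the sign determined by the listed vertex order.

Work in coordinates with E = (0, 0), Q = (1, 0), L = (0, 1).
1. T lies on line QL with QT:TL = 4:1 ⇒ T = (1/5, 4/5)
2. P is the midpoint of EL ⇒ P = (0, 1/2)
3. R lies on line PT with PR:RT = 2:3 ⇒ R = (2/25, 31/50)
2·[ELR] = -2/25, 2·[RPE] = 1/25
[ELR]:[RPE] = -2/25:1/25 = -2

[ELR]:[RPE] = -2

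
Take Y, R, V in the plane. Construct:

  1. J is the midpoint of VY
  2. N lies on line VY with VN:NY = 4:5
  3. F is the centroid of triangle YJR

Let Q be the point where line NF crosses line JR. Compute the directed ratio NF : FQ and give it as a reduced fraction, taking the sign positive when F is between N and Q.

Set Y = (0, 0), R = (1, 0), V = (0, 1); any affine frame gives the same invariant.
1. J is the midpoint of VY ⇒ J = (0, 1/2)
2. N lies on line VY with VN:NY = 4:5 ⇒ N = (0, 5/9)
3. F is the centroid of triangle YJR ⇒ F = (1/3, 1/6)
line NF meets JR at Q = (1/12, 11/24)
F = N + t·(Q−N) with t = 4, so NF:FQ = 4:-3

NF:FQ = -4/3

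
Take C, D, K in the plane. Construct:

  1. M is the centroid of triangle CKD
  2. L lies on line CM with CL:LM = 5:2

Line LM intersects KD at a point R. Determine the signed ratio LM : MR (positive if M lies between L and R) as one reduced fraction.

Assign C = (0, 0), D = (1, 0), K = (0, 1) — the answer is frame-independent, so this choice is without loss of generality.
1. M is the centroid of triangle CKD ⇒ M = (1/3, 1/3)
2. L lies on line CM with CL:LM = 5:2 ⇒ L = (5/21, 5/21)
line LM meets KD at R = (1/2, 1/2)
M = L + t·(R−L) with t = 4/11, so LM:MR = 4/11:7/11

LM:MR = 4/7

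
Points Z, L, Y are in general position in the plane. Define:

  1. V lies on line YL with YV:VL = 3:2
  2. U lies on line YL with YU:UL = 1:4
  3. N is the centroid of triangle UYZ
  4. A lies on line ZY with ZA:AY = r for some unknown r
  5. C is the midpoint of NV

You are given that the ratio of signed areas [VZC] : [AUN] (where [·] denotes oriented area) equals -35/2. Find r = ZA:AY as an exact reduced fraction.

r = 3/4

Choose coordinates Z = (0, 0), L = (1, 0), Y = (0, 1).
1. V lies on line YL with YV:VL = 3:2 ⇒ V = (3/5, 2/5)
2. U lies on line YL with YU:UL = 1:4 ⇒ U = (1/5, 4/5)
3. N is the centroid of triangle UYZ ⇒ N = (1/15, 3/5)
4. With ZA:AY = r, write λ = r/(r+1) so A = Z + λ·(Y−Z); A is affine-linear in λ
5. C is the midpoint of NV ⇒ C = (1/3, 1/2)
Every point depending on A is an affine combination of A and λ-independent points, so each such coordinate is linear in λ; the λ² term in each signed area is a multiple of (Y−Z)×(Y−Z) = 0, so 2·[VZC] and 2·[AUN] are each linear in λ. Evaluating at λ=0 and λ=1:
  2·[VZC] = -1/6,   2·[AUN] = -2/15·λ + 1/15
So [VZC]:[AUN] = (-1/6) / (-2/15·λ + 1/15). Setting this equal to -35/2:
  -1/6 = -35/2·(-2/15·λ + 1/15)  ⇒  λ = 3/7
Then r = λ/(1−λ) = (3/7)/(4/7) = 3/4. Check: with r = 3/4, A = (0, 3/7) and [VZC]:[AUN] = -35/2 as required.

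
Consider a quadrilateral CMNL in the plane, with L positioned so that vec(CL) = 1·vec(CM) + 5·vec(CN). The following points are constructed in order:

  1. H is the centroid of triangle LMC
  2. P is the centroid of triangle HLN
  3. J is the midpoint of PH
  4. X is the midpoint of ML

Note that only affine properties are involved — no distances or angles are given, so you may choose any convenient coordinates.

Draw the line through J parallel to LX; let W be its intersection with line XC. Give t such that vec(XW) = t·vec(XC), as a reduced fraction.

t = 7/18

Set C = (0, 0), M = (1, 0), N = (0, 1), L = (1, 5); any affine frame gives the same invariant.
1. H is the centroid of triangle LMC ⇒ H = (2/3, 5/3)
2. P is the centroid of triangle HLN ⇒ P = (5/9, 23/9)
3. J is the midpoint of PH ⇒ J = (11/18, 19/9)
4. X is the midpoint of ML ⇒ X = (1, 5/2)
through J parallel to LX: direction (0, -5/2); meets XC at W = (11/18, 55/36)
W = X + t·(C−X) with t = 7/18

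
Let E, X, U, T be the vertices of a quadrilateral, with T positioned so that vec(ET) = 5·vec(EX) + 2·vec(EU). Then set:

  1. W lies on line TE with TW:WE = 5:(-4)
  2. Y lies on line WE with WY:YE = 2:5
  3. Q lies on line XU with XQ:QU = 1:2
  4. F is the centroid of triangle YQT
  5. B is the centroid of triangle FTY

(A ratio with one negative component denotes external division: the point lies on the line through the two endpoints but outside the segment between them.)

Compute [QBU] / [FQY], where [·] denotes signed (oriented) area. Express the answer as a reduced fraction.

Work in coordinates with E = (0, 0), X = (1, 0), U = (0, 1), T = (5, 2).
1. W lies on line TE with TW:WE = 5:(-4) ⇒ W = (-20, -8)
2. Y lies on line WE with WY:YE = 2:5 ⇒ Y = (-100/7, -40/7)
3. Q lies on line XU with XQ:QU = 1:2 ⇒ Q = (2/3, 1/3)
4. F is the centroid of triangle YQT ⇒ F = (-181/63, -71/63)
5. B is the centroid of triangle FTY ⇒ B = (-766/189, -305/189)
2·[QBU] = -40/9, 2·[FQY] = 3/7
[QBU]:[FQY] = -40/9:3/7 = -280/27

[QBU]:[FQY] = -280/27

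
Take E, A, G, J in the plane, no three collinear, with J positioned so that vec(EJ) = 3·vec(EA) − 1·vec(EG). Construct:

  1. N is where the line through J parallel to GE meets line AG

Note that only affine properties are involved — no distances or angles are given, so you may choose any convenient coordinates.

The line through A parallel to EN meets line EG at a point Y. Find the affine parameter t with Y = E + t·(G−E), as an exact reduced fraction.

t = 2/3

Work in coordinates with E = (0, 0), A = (1, 0), G = (0, 1), J = (3, -1).
1. N is where the line through J parallel to GE meets line AG ⇒ N = (3, -2)
through A parallel to EN: direction (3, -2); meets EG at Y = (0, 2/3)
Y = E + t·(G−E) with t = 2/3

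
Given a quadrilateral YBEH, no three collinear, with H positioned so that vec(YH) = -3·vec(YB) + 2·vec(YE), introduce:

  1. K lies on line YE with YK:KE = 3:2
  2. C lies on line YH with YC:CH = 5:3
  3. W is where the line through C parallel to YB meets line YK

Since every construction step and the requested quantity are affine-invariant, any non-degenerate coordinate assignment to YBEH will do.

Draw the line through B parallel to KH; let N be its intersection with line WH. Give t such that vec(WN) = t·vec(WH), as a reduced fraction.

t = 47/39

Assign Y = (0, 0), B = (1, 0), E = (0, 1), H = (-3, 2) — the answer is frame-independent, so this choice is without loss of generality.
1. K lies on line YE with YK:KE = 3:2 ⇒ K = (0, 3/5)
2. C lies on line YH with YC:CH = 5:3 ⇒ C = (-15/8, 5/4)
3. W is where the line through C parallel to YB meets line YK ⇒ W = (0, 5/4)
through B parallel to KH: direction (-3, 7/5); meets WH at N = (-47/13, 28/13)
N = W + t·(H−W) with t = 47/39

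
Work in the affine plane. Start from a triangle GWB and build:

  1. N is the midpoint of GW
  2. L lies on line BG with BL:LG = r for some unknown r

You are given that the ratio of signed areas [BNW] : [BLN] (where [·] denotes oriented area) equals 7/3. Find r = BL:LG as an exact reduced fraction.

r = 3/4

Work in coordinates with G = (0, 0), W = (1, 0), B = (0, 1).
1. N is the midpoint of GW ⇒ N = (1/2, 0)
2. With BL:LG = r, write λ = r/(r+1) so L = B + λ·(G−B); L is affine-linear in λ
Every point depending on L is an affine combination of L and λ-independent points, so each such coordinate is linear in λ; the λ² term in each signed area is a multiple of (G−B)×(G−B) = 0, so 2·[BNW] and 2·[BLN] are each linear in λ. Evaluating at λ=0 and λ=1:
  2·[BNW] = 1/2,   2·[BLN] = 1/2·λ
So [BNW]:[BLN] = (1/2) / (1/2·λ). Setting this equal to 7/3:
  1/2 = 7/3·(1/2·λ)  ⇒  λ = 3/7
Then r = λ/(1−λ) = (3/7)/(4/7) = 3/4. Check: with r = 3/4, L = (0, 4/7) and [BNW]:[BLN] = 7/3 as required.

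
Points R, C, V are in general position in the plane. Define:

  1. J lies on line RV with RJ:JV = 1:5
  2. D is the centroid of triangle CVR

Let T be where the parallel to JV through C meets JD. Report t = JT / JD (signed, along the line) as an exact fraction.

Set R = (0, 0), C = (1, 0), V = (0, 1); any affine frame gives the same invariant.
1. J lies on line RV with RJ:JV = 1:5 ⇒ J = (0, 1/6)
2. D is the centroid of triangle CVR ⇒ D = (1/3, 1/3)
through C parallel to JV: direction (0, 5/6); meets JD at T = (1, 2/3)
T = J + t·(D−J) with t = 3

t = 3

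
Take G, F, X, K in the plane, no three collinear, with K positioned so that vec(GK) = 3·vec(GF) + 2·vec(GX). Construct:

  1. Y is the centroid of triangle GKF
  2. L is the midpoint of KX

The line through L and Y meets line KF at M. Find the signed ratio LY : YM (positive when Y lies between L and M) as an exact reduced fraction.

Set G = (0, 0), F = (1, 0), X = (0, 1), K = (3, 2); any affine frame gives the same invariant.
1. Y is the centroid of triangle GKF ⇒ Y = (4/3, 2/3)
2. L is the midpoint of KX ⇒ L = (3/2, 3/2)
line LY meets KF at M = (5/4, 1/4)
Y = L + t·(M−L) with t = 2/3, so LY:YM = 2/3:1/3

LY:YM = 2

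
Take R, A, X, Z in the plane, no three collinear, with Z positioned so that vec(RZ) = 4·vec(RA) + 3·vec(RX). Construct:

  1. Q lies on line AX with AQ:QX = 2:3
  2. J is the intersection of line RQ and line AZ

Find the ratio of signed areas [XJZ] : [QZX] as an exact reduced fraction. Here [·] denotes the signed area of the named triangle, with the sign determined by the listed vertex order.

Assign R = (0, 0), A = (1, 0), X = (0, 1), Z = (4, 3) — the answer is frame-independent, so this choice is without loss of generality.
1. Q lies on line AX with AQ:QX = 2:3 ⇒ Q = (3/5, 2/5)
2. J is the intersection of line RQ and line AZ ⇒ J = (3, 2)
2·[XJZ] = 2, 2·[QZX] = 18/5
[XJZ]:[QZX] = 2:18/5 = 5/9

[XJZ]:[QZX] = 5/9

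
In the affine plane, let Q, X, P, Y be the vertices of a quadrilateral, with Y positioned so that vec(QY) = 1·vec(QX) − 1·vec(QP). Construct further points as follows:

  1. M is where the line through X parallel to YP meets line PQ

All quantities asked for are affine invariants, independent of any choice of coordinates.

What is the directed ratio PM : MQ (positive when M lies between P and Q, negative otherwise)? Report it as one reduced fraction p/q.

Set Q = (0, 0), X = (1, 0), P = (0, 1), Y = (1, -1); any affine frame gives the same invariant.
1. M is where the line through X parallel to YP meets line PQ ⇒ M = (0, 2)
M = P + t·(Q−P) with t = -1, so PM:MQ = t:(1−t) = -1:2

PM:MQ = -1/2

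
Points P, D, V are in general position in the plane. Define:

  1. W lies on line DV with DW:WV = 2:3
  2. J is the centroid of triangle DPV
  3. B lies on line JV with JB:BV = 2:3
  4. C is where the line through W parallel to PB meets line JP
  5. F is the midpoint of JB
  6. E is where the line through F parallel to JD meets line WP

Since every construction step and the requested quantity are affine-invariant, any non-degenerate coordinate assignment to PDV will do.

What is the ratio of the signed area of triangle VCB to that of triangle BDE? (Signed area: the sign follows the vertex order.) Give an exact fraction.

Choose coordinates P = (0, 0), D = (1, 0), V = (0, 1).
1. W lies on line DV with DW:WV = 2:3 ⇒ W = (3/5, 2/5)
2. J is the centroid of triangle DPV ⇒ J = (1/3, 1/3)
3. B lies on line JV with JB:BV = 2:3 ⇒ B = (1/5, 3/5)
4. C is where the line through W parallel to PB meets line JP ⇒ C = (7/10, 7/10)
5. F is the midpoint of JB ⇒ F = (4/15, 7/15)
6. E is where the line through F parallel to JD meets line WP ⇒ E = (18/35, 12/35)
2·[VCB] = -11/50, 2·[BDE] = -3/175
[VCB]:[BDE] = -11/50:-3/175 = 77/6

[VCB]:[BDE] = 77/6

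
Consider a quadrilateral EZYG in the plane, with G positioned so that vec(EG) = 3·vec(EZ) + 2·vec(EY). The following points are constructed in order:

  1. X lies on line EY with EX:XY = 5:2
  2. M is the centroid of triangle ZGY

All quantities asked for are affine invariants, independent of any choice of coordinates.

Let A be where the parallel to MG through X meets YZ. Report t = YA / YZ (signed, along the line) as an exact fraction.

Set E = (0, 0), Z = (1, 0), Y = (0, 1), G = (3, 2); any affine frame gives the same invariant.
1. X lies on line EY with EX:XY = 5:2 ⇒ X = (0, 5/7)
2. M is the centroid of triangle ZGY ⇒ M = (4/3, 1)
through X parallel to MG: direction (5/3, 1); meets YZ at A = (5/28, 23/28)
A = Y + t·(Z−Y) with t = 5/28

t = 5/28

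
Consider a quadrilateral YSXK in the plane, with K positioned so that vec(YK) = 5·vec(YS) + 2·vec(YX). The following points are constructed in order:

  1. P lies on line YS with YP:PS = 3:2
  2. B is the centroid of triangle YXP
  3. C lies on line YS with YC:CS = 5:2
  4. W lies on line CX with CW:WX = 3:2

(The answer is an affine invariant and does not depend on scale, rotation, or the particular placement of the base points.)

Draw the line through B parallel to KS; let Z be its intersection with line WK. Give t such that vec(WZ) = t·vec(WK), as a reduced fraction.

Set Y = (0, 0), S = (1, 0), X = (0, 1), K = (5, 2); any affine frame gives the same invariant.
1. P lies on line YS with YP:PS = 3:2 ⇒ P = (3/5, 0)
2. B is the centroid of triangle YXP ⇒ B = (1/5, 1/3)
3. C lies on line YS with YC:CS = 5:2 ⇒ C = (5/7, 0)
4. W lies on line CX with CW:WX = 3:2 ⇒ W = (2/7, 3/5)
through B parallel to KS: direction (-4, -2); meets WK at Z = (93/67, 932/1005)
Z = W + t·(K−W) with t = 47/201

t = 47/201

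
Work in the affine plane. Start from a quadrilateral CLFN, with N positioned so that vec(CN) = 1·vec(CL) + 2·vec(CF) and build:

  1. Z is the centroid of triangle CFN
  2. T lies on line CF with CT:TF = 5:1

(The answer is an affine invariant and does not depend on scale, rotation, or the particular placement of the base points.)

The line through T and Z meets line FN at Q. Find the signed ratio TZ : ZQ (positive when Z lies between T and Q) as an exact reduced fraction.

TZ:ZQ = -1/2

Choose coordinates C = (0, 0), L = (1, 0), F = (0, 1), N = (1, 2).
1. Z is the centroid of triangle CFN ⇒ Z = (1/3, 1)
2. T lies on line CF with CT:TF = 5:1 ⇒ T = (0, 5/6)
line TZ meets FN at Q = (-1/3, 2/3)
Z = T + t·(Q−T) with t = -1, so TZ:ZQ = -1:2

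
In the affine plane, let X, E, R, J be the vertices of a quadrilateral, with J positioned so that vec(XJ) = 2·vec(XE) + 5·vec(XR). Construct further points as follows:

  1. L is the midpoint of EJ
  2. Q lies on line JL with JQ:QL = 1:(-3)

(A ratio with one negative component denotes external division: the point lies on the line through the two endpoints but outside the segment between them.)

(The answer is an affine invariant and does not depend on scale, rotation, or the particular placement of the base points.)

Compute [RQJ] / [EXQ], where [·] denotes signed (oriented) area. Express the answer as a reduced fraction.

[RQJ]:[EXQ] = 6/25

Assign X = (0, 0), E = (1, 0), R = (0, 1), J = (2, 5) — the answer is frame-independent, so this choice is without loss of generality.
1. L is the midpoint of EJ ⇒ L = (3/2, 5/2)
2. Q lies on line JL with JQ:QL = 1:(-3) ⇒ Q = (9/4, 25/4)
2·[RQJ] = -3/2, 2·[EXQ] = -25/4
[RQJ]:[EXQ] = -3/2:-25/4 = 6/25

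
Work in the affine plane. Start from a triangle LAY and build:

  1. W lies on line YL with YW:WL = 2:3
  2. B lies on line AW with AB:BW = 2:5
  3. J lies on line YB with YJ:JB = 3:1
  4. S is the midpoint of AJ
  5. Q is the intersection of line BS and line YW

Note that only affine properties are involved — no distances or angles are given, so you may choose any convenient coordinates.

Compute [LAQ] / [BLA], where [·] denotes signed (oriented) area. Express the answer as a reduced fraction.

Assign L = (0, 0), A = (1, 0), Y = (0, 1) — the answer is frame-independent, so this choice is without loss of generality.
1. W lies on line YL with YW:WL = 2:3 ⇒ W = (0, 3/5)
2. B lies on line AW with AB:BW = 2:5 ⇒ B = (5/7, 6/35)
3. J lies on line YB with YJ:JB = 3:1 ⇒ J = (15/28, 53/140)
4. S is the midpoint of AJ ⇒ S = (43/56, 53/280)
5. Q is the intersection of line BS and line YW ⇒ Q = (0, -1/15)
2·[LAQ] = -1/15, 2·[BLA] = 6/35
[LAQ]:[BLA] = -1/15:6/35 = -7/18

[LAQ]:[BLA] = -7/18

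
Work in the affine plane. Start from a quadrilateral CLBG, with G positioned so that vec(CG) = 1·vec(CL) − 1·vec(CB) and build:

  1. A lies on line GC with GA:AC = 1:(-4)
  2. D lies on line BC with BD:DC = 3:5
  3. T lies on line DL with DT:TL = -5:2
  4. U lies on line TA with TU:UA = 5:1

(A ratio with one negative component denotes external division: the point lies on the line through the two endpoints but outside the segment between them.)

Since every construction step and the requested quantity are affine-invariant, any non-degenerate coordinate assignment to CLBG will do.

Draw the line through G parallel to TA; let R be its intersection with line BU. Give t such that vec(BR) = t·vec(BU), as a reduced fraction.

t = 19/24

Choose coordinates C = (0, 0), L = (1, 0), B = (0, 1), G = (1, -1).
1. A lies on line GC with GA:AC = 1:(-4) ⇒ A = (4/3, -4/3)
2. D lies on line BC with BD:DC = 3:5 ⇒ D = (0, 5/8)
3. T lies on line DL with DT:TL = -5:2 ⇒ T = (5/3, -5/12)
4. U lies on line TA with TU:UA = 5:1 ⇒ U = (25/18, -85/72)
through G parallel to TA: direction (-1/3, -11/12); meets BU at R = (475/432, -1255/1728)
R = B + t·(U−B) with t = 19/24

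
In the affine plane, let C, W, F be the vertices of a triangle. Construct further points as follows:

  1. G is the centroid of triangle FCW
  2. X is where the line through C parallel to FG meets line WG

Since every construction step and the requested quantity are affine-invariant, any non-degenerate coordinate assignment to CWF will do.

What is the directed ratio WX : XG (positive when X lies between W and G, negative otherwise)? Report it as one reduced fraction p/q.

WX:XG = -2

Work in coordinates with C = (0, 0), W = (1, 0), F = (0, 1).
1. G is the centroid of triangle FCW ⇒ G = (1/3, 1/3)
2. X is where the line through C parallel to FG meets line WG ⇒ X = (-1/3, 2/3)
X = W + t·(G−W) with t = 2, so WX:XG = t:(1−t) = 2:-1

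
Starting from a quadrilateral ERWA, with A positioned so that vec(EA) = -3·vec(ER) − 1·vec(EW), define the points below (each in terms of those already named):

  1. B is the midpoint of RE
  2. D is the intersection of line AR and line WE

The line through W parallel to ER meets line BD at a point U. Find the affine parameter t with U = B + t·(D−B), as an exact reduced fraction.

t = -4

Set E = (0, 0), R = (1, 0), W = (0, 1), A = (-3, -1); any affine frame gives the same invariant.
1. B is the midpoint of RE ⇒ B = (1/2, 0)
2. D is the intersection of line AR and line WE ⇒ D = (0, -1/4)
through W parallel to ER: direction (1, 0); meets BD at U = (5/2, 1)
U = B + t·(D−B) with t = -4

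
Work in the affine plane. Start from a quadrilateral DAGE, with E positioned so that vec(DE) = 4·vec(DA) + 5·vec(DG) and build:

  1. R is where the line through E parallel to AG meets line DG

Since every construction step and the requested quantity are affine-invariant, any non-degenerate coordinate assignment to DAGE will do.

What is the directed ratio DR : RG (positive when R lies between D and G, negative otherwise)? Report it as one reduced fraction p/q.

Work in coordinates with D = (0, 0), A = (1, 0), G = (0, 1), E = (4, 5).
1. R is where the line through E parallel to AG meets line DG ⇒ R = (0, 9)
R = D + t·(G−D) with t = 9, so DR:RG = t:(1−t) = 9:-8

DR:RG = -9/8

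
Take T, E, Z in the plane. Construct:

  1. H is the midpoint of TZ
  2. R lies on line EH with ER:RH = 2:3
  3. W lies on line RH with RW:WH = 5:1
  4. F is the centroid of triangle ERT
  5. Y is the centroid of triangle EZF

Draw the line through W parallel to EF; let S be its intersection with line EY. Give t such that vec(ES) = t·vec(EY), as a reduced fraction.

t = 9/8

Choose coordinates T = (0, 0), E = (1, 0), Z = (0, 1).
1. H is the midpoint of TZ ⇒ H = (0, 1/2)
2. R lies on line EH with ER:RH = 2:3 ⇒ R = (3/5, 1/5)
3. W lies on line RH with RW:WH = 5:1 ⇒ W = (1/10, 9/20)
4. F is the centroid of triangle ERT ⇒ F = (8/15, 1/15)
5. Y is the centroid of triangle EZF ⇒ Y = (23/45, 16/45)
through W parallel to EF: direction (-7/15, 1/15); meets EY at S = (9/20, 2/5)
S = E + t·(Y−E) with t = 9/8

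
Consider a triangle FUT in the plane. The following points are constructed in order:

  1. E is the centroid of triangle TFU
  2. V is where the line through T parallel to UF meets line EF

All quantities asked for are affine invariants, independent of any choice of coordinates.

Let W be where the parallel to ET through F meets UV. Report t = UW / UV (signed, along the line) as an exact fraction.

Work in coordinates with F = (0, 0), U = (1, 0), T = (0, 1).
1. E is the centroid of triangle TFU ⇒ E = (1/3, 1/3)
2. V is where the line through T parallel to UF meets line EF ⇒ V = (1, 1)
through F parallel to ET: direction (-1/3, 2/3); meets UV at W = (1, -2)
W = U + t·(V−U) with t = -2

t = -2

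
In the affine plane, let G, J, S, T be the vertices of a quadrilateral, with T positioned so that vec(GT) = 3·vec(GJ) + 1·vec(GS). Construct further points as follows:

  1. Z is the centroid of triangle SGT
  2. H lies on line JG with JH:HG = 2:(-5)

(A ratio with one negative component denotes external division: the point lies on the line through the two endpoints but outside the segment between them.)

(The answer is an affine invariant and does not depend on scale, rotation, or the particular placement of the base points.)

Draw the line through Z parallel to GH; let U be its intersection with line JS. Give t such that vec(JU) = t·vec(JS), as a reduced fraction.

t = 2/3

Choose coordinates G = (0, 0), J = (1, 0), S = (0, 1), T = (3, 1).
1. Z is the centroid of triangle SGT ⇒ Z = (1, 2/3)
2. H lies on line JG with JH:HG = 2:(-5) ⇒ H = (5/3, 0)
through Z parallel to GH: direction (5/3, 0); meets JS at U = (1/3, 2/3)
U = J + t·(S−J) with t = 2/3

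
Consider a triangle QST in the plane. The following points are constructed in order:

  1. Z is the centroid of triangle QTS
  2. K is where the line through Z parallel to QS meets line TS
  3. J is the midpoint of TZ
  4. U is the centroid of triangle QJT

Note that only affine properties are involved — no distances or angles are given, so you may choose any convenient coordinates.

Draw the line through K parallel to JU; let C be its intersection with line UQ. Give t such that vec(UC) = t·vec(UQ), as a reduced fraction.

t = 5/3

Assign Q = (0, 0), S = (1, 0), T = (0, 1) — the answer is frame-independent, so this choice is without loss of generality.
1. Z is the centroid of triangle QTS ⇒ Z = (1/3, 1/3)
2. K is where the line through Z parallel to QS meets line TS ⇒ K = (2/3, 1/3)
3. J is the midpoint of TZ ⇒ J = (1/6, 2/3)
4. U is the centroid of triangle QJT ⇒ U = (1/18, 5/9)
through K parallel to JU: direction (-1/9, -1/9); meets UQ at C = (-1/27, -10/27)
C = U + t·(Q−U) with t = 5/3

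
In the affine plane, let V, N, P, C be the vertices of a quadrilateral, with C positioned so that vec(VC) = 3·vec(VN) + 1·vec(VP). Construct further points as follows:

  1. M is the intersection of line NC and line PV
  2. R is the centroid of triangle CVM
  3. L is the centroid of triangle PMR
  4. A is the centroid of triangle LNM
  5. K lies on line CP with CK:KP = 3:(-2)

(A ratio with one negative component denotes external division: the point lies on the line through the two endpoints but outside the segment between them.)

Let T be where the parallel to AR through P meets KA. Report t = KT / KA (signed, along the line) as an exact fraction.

t = 28/41

Assign V = (0, 0), N = (1, 0), P = (0, 1), C = (3, 1) — the answer is frame-independent, so this choice is without loss of generality.
1. M is the intersection of line NC and line PV ⇒ M = (0, -1/2)
2. R is the centroid of triangle CVM ⇒ R = (1, 1/6)
3. L is the centroid of triangle PMR ⇒ L = (1/3, 2/9)
4. A is the centroid of triangle LNM ⇒ A = (4/9, -5/54)
5. K lies on line CP with CK:KP = 3:(-2) ⇒ K = (-6, 1)
through P parallel to AR: direction (5/9, 7/27); meets KA at T = (-590/369, 281/1107)
T = K + t·(A−K) with t = 28/41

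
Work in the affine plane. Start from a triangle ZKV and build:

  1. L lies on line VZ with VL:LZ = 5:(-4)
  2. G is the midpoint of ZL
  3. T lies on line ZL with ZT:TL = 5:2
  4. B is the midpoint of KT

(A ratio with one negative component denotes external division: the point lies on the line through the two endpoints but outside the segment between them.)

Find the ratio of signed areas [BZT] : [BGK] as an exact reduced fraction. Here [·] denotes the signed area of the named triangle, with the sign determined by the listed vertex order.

Set Z = (0, 0), K = (1, 0), V = (0, 1); any affine frame gives the same invariant.
1. L lies on line VZ with VL:LZ = 5:(-4) ⇒ L = (0, -4)
2. G is the midpoint of ZL ⇒ G = (0, -2)
3. T lies on line ZL with ZT:TL = 5:2 ⇒ T = (0, -20/7)
4. B is the midpoint of KT ⇒ B = (1/2, -10/7)
2·[BZT] = 10/7, 2·[BGK] = -3/7
[BZT]:[BGK] = 10/7:-3/7 = -10/3

[BZT]:[BGK] = -10/3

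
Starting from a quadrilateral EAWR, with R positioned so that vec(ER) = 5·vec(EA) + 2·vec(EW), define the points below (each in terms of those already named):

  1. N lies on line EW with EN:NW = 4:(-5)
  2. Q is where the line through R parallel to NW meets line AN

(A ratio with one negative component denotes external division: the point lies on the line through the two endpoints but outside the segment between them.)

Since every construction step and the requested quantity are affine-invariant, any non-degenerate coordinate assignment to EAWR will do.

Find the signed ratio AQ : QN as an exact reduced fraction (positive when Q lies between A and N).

AQ:QN = -4/5

Choose coordinates E = (0, 0), A = (1, 0), W = (0, 1), R = (5, 2).
1. N lies on line EW with EN:NW = 4:(-5) ⇒ N = (0, -4)
2. Q is where the line through R parallel to NW meets line AN ⇒ Q = (5, 16)
Q = A + t·(N−A) with t = -4, so AQ:QN = t:(1−t) = -4:5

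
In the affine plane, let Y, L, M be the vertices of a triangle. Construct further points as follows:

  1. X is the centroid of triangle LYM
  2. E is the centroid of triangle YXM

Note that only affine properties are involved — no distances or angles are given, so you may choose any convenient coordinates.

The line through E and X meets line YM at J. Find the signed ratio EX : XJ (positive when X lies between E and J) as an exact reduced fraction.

Choose coordinates Y = (0, 0), L = (1, 0), M = (0, 1).
1. X is the centroid of triangle LYM ⇒ X = (1/3, 1/3)
2. E is the centroid of triangle YXM ⇒ E = (1/9, 4/9)
line EX meets YM at J = (0, 1/2)
X = E + t·(J−E) with t = -2, so EX:XJ = -2:3

EX:XJ = -2/3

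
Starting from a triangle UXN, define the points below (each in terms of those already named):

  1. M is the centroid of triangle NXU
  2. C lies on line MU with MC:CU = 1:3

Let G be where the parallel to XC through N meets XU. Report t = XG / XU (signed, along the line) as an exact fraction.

Choose coordinates U = (0, 0), X = (1, 0), N = (0, 1).
1. M is the centroid of triangle NXU ⇒ M = (1/3, 1/3)
2. C lies on line MU with MC:CU = 1:3 ⇒ C = (1/4, 1/4)
through N parallel to XC: direction (-3/4, 1/4); meets XU at G = (3, 0)
G = X + t·(U−X) with t = -2

t = -2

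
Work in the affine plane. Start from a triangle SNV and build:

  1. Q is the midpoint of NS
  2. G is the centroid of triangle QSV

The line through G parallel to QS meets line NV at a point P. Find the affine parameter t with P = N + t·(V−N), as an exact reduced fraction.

Work in coordinates with S = (0, 0), N = (1, 0), V = (0, 1).
1. Q is the midpoint of NS ⇒ Q = (1/2, 0)
2. G is the centroid of triangle QSV ⇒ G = (1/6, 1/3)
through G parallel to QS: direction (-1/2, 0); meets NV at P = (2/3, 1/3)
P = N + t·(V−N) with t = 1/3

t = 1/3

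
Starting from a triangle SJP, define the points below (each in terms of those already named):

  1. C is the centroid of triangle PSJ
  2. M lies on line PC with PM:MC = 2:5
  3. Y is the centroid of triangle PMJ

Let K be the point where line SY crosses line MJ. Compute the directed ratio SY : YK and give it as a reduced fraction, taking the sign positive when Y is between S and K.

Assign S = (0, 0), J = (1, 0), P = (0, 1) — the answer is frame-independent, so this choice is without loss of generality.
1. C is the centroid of triangle PSJ ⇒ C = (1/3, 1/3)
2. M lies on line PC with PM:MC = 2:5 ⇒ M = (2/21, 17/21)
3. Y is the centroid of triangle PMJ ⇒ Y = (23/63, 38/63)
line SY meets MJ at K = (391/1113, 646/1113)
Y = S + t·(K−S) with t = 53/51, so SY:YK = 53/51:-2/51

SY:YK = -53/2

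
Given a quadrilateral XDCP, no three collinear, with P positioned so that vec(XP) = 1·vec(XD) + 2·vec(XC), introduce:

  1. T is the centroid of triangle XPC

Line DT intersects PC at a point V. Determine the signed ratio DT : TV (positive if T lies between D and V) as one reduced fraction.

Assign X = (0, 0), D = (1, 0), C = (0, 1), P = (1, 2) — the answer is frame-independent, so this choice is without loss of generality.
1. T is the centroid of triangle XPC ⇒ T = (1/3, 1)
line DT meets PC at V = (1/5, 6/5)
T = D + t·(V−D) with t = 5/6, so DT:TV = 5/6:1/6

DT:TV = 5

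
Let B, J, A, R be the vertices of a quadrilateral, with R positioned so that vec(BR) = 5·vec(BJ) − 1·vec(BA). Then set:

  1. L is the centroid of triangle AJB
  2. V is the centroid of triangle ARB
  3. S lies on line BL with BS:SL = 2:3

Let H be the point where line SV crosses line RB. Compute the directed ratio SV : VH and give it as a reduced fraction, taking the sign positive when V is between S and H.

Assign B = (0, 0), J = (1, 0), A = (0, 1), R = (5, -1) — the answer is frame-independent, so this choice is without loss of generality.
1. L is the centroid of triangle AJB ⇒ L = (1/3, 1/3)
2. V is the centroid of triangle ARB ⇒ V = (5/3, 0)
3. S lies on line BL with BS:SL = 2:3 ⇒ S = (2/15, 2/15)
line SV meets RB at H = (-50/39, 10/39)
V = S + t·(H−S) with t = -13/12, so SV:VH = -13/12:25/12

SV:VH = -13/25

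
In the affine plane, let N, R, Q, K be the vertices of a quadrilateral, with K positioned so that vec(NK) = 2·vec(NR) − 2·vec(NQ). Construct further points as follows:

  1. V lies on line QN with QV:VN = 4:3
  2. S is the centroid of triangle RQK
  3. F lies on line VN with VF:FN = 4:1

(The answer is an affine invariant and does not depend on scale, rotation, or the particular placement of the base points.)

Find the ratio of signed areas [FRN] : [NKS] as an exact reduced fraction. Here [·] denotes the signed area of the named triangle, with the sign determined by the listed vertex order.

Set N = (0, 0), R = (1, 0), Q = (0, 1), K = (2, -2); any affine frame gives the same invariant.
1. V lies on line QN with QV:VN = 4:3 ⇒ V = (0, 3/7)
2. S is the centroid of triangle RQK ⇒ S = (1, -1/3)
3. F lies on line VN with VF:FN = 4:1 ⇒ F = (0, 3/35)
2·[FRN] = -3/35, 2·[NKS] = 4/3
[FRN]:[NKS] = -3/35:4/3 = -9/140

[FRN]:[NKS] = -9/140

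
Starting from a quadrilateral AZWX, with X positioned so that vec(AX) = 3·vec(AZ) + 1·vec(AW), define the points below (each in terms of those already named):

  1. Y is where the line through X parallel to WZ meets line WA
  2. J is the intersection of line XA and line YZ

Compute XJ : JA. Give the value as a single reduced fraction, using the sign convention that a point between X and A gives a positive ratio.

Assign A = (0, 0), Z = (1, 0), W = (0, 1), X = (3, 1) — the answer is frame-independent, so this choice is without loss of generality.
1. Y is where the line through X parallel to WZ meets line WA ⇒ Y = (0, 4)
2. J is the intersection of line XA and line YZ ⇒ J = (12/13, 4/13)
J = X + t·(A−X) with t = 9/13, so XJ:JA = t:(1−t) = 9/13:4/13

XJ:JA = 9/4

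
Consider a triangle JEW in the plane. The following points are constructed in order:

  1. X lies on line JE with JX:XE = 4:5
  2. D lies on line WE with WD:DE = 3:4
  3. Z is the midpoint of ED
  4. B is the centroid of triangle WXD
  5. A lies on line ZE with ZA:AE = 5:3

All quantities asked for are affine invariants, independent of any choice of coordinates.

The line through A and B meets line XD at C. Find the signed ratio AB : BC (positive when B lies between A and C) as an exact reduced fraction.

AB:BC = -17/4

Choose coordinates J = (0, 0), E = (1, 0), W = (0, 1).
1. X lies on line JE with JX:XE = 4:5 ⇒ X = (4/9, 0)
2. D lies on line WE with WD:DE = 3:4 ⇒ D = (3/7, 4/7)
3. Z is the midpoint of ED ⇒ Z = (5/7, 2/7)
4. B is the centroid of triangle WXD ⇒ B = (55/189, 11/21)
5. A lies on line ZE with ZA:AE = 5:3 ⇒ A = (25/28, 3/28)
line AB meets XD at C = (1390/3213, 152/357)
B = A + t·(C−A) with t = 17/13, so AB:BC = 17/13:-4/13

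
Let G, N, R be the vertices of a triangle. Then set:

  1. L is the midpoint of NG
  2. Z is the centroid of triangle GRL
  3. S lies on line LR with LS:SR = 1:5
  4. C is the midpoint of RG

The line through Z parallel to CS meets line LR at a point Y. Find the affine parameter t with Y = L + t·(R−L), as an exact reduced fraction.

Assign G = (0, 0), N = (1, 0), R = (0, 1) — the answer is frame-independent, so this choice is without loss of generality.
1. L is the midpoint of NG ⇒ L = (1/2, 0)
2. Z is the centroid of triangle GRL ⇒ Z = (1/6, 1/3)
3. S lies on line LR with LS:SR = 1:5 ⇒ S = (5/12, 1/6)
4. C is the midpoint of RG ⇒ C = (0, 1/2)
through Z parallel to CS: direction (5/12, -1/3); meets LR at Y = (4/9, 1/9)
Y = L + t·(R−L) with t = 1/9

t = 1/9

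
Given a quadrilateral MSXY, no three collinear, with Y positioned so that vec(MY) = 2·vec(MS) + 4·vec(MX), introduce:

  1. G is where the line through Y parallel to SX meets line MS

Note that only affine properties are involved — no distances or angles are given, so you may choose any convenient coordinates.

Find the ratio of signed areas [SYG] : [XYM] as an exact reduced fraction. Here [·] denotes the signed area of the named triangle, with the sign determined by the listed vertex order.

[SYG]:[XYM] = 10

Assign M = (0, 0), S = (1, 0), X = (0, 1), Y = (2, 4) — the answer is frame-independent, so this choice is without loss of generality.
1. G is where the line through Y parallel to SX meets line MS ⇒ G = (6, 0)
2·[SYG] = -20, 2·[XYM] = -2
[SYG]:[XYM] = -20:-2 = 10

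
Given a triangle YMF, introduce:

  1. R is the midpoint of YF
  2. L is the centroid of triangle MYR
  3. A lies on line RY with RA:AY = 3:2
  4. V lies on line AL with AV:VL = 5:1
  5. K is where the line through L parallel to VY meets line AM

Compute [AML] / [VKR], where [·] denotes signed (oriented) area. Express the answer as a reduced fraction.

[AML]:[VKR] = -82/9

Set Y = (0, 0), M = (1, 0), F = (0, 1); any affine frame gives the same invariant.
1. R is the midpoint of YF ⇒ R = (0, 1/2)
2. L is the centroid of triangle MYR ⇒ L = (1/3, 1/6)
3. A lies on line RY with RA:AY = 3:2 ⇒ A = (0, 1/5)
4. V lies on line AL with AV:VL = 5:1 ⇒ V = (5/18, 31/180)
5. K is where the line through L parallel to VY meets line AM ⇒ K = (12/41, 29/205)
2·[AML] = 1/30, 2·[VKR] = -3/820
[AML]:[VKR] = 1/30:-3/820 = -82/9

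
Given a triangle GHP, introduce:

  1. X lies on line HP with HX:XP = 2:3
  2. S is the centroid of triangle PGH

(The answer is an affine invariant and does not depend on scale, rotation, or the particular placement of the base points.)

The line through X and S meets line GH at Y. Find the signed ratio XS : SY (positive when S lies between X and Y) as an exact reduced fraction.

XS:SY = 1/5

Choose coordinates G = (0, 0), H = (1, 0), P = (0, 1).
1. X lies on line HP with HX:XP = 2:3 ⇒ X = (3/5, 2/5)
2. S is the centroid of triangle PGH ⇒ S = (1/3, 1/3)
line XS meets GH at Y = (-1, 0)
S = X + t·(Y−X) with t = 1/6, so XS:SY = 1/6:5/6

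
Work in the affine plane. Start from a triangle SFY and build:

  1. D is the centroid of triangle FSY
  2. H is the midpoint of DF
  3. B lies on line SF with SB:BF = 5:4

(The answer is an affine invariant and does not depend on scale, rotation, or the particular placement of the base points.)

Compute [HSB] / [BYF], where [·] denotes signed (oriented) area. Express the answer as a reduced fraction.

Choose coordinates S = (0, 0), F = (1, 0), Y = (0, 1).
1. D is the centroid of triangle FSY ⇒ D = (1/3, 1/3)
2. H is the midpoint of DF ⇒ H = (2/3, 1/6)
3. B lies on line SF with SB:BF = 5:4 ⇒ B = (5/9, 0)
2·[HSB] = 5/54, 2·[BYF] = -4/9
[HSB]:[BYF] = 5/54:-4/9 = -5/24

[HSB]:[BYF] = -5/24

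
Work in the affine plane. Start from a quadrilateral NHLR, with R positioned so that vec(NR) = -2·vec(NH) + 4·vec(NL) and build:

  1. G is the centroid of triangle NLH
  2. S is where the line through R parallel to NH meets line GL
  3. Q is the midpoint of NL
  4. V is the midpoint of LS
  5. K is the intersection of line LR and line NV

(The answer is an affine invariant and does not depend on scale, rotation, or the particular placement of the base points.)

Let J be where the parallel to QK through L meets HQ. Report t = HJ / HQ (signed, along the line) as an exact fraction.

Assign N = (0, 0), H = (1, 0), L = (0, 1), R = (-2, 4) — the answer is frame-independent, so this choice is without loss of generality.
1. G is the centroid of triangle NLH ⇒ G = (1/3, 1/3)
2. S is where the line through R parallel to NH meets line GL ⇒ S = (-3/2, 4)
3. Q is the midpoint of NL ⇒ Q = (0, 1/2)
4. V is the midpoint of LS ⇒ V = (-3/4, 5/2)
5. K is the intersection of line LR and line NV ⇒ K = (-6/11, 20/11)
through L parallel to QK: direction (-6/11, 29/22); meets HQ at J = (6/23, 17/46)
J = H + t·(Q−H) with t = 17/23

t = 17/23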